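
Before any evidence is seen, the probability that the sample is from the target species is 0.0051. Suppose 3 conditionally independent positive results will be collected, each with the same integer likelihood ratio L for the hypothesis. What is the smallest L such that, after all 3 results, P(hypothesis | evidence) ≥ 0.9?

Prior odds = 0.0051/0.9949 = 51/9949.
Target odds = 0.9/0.1 = 9.
Need L³ ≥ 9 ÷ (51/9949) = 29847/17.
12³ = 1728 < 29847/17 ≤ 2197 = 13³, so L = 13.

13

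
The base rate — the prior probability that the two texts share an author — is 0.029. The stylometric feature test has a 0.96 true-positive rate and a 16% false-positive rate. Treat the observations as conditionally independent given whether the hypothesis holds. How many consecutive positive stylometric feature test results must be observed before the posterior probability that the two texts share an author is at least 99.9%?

6

Prior odds: 0.029 ÷ 0.971 = 29/971.
Likelihood ratio of a positive result = 0.96/0.16 = 6.
Target odds: 0.999 ÷ 0.001 = 999.
Require 6ⁿ ≥ 999 ÷ (29/971) = 970029/29.
6⁵ = 7776 falls short of 970029/29 but 6⁶ = 46656 reaches it, so n = 6.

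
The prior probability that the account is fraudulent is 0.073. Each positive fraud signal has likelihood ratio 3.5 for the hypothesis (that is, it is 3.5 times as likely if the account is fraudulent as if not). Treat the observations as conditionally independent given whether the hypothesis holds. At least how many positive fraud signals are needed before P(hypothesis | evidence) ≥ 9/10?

Prior odds: 0.073 ÷ 0.927 = 73/927.
Likelihood ratio per positive fraud signal = 3.5.
Target posterior odds = 0.9/0.1 = 9.
Need (73/927) × 3.5ⁿ ≥ 9, i.e. 3.5ⁿ ≥ 8343/73.
3.5³ = 42.875 falls short of 8343/73 but 3.5⁴ = 150.0625 reaches it, so n = 4.

4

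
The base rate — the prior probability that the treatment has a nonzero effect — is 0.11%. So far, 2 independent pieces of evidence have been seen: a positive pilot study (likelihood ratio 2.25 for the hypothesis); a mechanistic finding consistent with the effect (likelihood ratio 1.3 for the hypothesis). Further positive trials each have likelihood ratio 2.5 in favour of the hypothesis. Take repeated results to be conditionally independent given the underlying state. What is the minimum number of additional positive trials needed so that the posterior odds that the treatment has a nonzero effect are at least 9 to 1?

9

Prior odds = 0.0011/0.9989 = 11/9989.
Combined Bayes factor of the evidence already in hand = 2.25 × 1.3 = 2.925.
Odds after that evidence = (11/9989) × 2.925 = 1287/399560.
Target odds = 9.
Need 2.5ⁿ ≥ 9 ÷ (1287/399560) = 399560/143.
2.5⁸ = 390625/256 falls short of 399560/143 but 2.5⁹ = 1953125/512 reaches it, so n = 9.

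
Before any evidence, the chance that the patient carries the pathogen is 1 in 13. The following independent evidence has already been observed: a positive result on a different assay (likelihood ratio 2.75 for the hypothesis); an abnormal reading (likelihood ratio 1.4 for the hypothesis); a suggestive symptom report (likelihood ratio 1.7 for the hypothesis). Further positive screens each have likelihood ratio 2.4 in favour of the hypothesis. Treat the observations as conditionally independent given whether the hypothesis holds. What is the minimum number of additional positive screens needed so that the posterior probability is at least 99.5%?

7

Prior odds = (1/13)/(12/13) = 1/12.
Combined Bayes factor of the evidence already in hand = 2.75 × 1.4 × 1.7 = 6.545.
Odds after that evidence = (1/12) × 6.545 = 1309/2400.
Target odds = 0.995/0.005 = 199.
Need 2.4ⁿ ≥ 199 ÷ (1309/2400) = 477600/1309.
2.4⁶ = 2985984/15625 falls short of 477600/1309 but 2.4⁷ = 35831808/78125 reaches it, so n = 7.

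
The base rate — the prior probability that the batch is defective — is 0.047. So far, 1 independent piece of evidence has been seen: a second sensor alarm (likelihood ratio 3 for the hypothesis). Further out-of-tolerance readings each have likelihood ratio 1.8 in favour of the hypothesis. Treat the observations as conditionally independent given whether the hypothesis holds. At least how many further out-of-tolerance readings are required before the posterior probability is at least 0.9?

Prior odds = 0.047/0.953 = 47/953.
Bayes factor of the evidence already in hand = 3.
Odds after that evidence = (47/953) × 3 = 141/953.
Target odds = 0.9/0.1 = 9.
Need 1.8ⁿ ≥ 9 ÷ (141/953) = 2859/47.
1.8⁶ = 531441/15625 falls short of 2859/47 but 1.8⁷ = 4782969/78125 reaches it, so n = 7.

7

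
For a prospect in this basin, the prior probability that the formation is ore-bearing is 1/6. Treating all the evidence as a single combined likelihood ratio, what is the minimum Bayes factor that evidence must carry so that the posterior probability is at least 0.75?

15

Prior odds = (1/6)/(5/6) = 0.2.
Target odds = 0.75/0.25 = 3.
Required Bayes factor = 3 ÷ 0.2 = 15.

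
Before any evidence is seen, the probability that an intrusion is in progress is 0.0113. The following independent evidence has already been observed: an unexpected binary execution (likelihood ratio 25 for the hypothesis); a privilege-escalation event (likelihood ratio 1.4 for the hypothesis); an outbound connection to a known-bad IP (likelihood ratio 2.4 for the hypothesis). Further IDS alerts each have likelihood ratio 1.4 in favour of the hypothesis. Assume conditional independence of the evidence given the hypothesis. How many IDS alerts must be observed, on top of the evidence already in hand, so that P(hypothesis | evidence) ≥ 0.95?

Prior odds = 0.0113/0.9887 = 113/9887.
Combined Bayes factor of the evidence already in hand = 25 × 1.4 × 2.4 = 84.
Odds after that evidence = (113/9887) × 84 = 9492/9887.
Target odds = 0.95/0.05 = 19.
Need 1.4ⁿ ≥ 19 ÷ (9492/9887) = 187853/9492.
1.4⁸ = 5764801/390625 falls short of 187853/9492 but 1.4⁹ = 40353607/1953125 reaches it, so n = 9.

9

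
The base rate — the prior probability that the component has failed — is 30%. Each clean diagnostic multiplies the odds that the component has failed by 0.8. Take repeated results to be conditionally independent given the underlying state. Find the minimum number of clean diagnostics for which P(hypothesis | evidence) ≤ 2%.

14

Prior odds = 0.3/0.7 = 3/7.
Likelihood ratio per clean diagnostic = 0.8.
Target posterior odds = 0.02/0.98 = 1/49.
Need (3/7) × 0.8ⁿ ≤ 1/49, i.e. 0.8ⁿ ≤ 1/21.
0.8¹³ ≈0.0549756 is still above 1/21 but 0.8¹⁴ ≈0.0439805 is at or below it, so n = 14.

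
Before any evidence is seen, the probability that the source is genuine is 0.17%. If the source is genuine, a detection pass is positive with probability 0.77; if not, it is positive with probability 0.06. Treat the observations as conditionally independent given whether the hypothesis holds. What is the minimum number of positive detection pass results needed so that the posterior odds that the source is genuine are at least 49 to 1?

5

Prior odds: 0.0017 ÷ 0.9983 = 17/9983.
Likelihood ratio of a positive = 0.77/0.06 = 77/6.
Target odds = 49.
Need (17/9983) × (77/6)ⁿ ≥ 49, i.e. (77/6)ⁿ ≥ 489167/17.
(77/6)⁴ = 35153041/1296 falls short of 489167/17 but (77/6)⁵ ≈348095 reaches it, so n = 5.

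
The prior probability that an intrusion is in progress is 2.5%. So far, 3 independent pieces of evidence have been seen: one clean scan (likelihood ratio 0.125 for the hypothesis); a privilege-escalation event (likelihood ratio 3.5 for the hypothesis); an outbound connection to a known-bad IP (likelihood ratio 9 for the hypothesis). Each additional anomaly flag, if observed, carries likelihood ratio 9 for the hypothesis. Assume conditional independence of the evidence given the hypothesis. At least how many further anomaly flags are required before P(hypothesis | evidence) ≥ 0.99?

Prior odds = 0.025/0.975 = 1/39.
Combined Bayes factor of the evidence already in hand = 0.125 × 3.5 × 9 = 3.9375.
Odds after that evidence = (1/39) × 3.9375 = 21/208.
Target odds = 0.99/0.01 = 99.
Need 9ⁿ ≥ 99 ÷ (21/208) = 6864/7.
9³ = 729 falls short of 6864/7 but 9⁴ = 6561 reaches it, so n = 4.

4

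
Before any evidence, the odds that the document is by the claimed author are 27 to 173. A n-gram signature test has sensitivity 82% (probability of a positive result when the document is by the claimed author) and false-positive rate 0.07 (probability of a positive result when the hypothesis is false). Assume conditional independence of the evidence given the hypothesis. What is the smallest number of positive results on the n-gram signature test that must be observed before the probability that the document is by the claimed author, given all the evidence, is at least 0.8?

2

Prior odds = 27/173.
Likelihood ratio of a positive result = 0.82/0.07 = 82/7.
Target odds: 0.8 ÷ 0.2 = 4.
Need (27/173) × (82/7)ⁿ ≥ 4, i.e. (82/7)ⁿ ≥ 692/27.
(82/7)¹ = 82/7 falls short of 692/27 but (82/7)² = 6724/49 reaches it, so n = 2.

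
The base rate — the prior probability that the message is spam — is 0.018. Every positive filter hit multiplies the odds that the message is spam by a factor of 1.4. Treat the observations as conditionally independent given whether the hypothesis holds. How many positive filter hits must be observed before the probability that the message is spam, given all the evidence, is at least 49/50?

Prior odds: 0.018 ÷ 0.982 = 9/491.
Likelihood ratio per positive filter hit = 1.4.
Target posterior odds = 0.98/0.02 = 49.
Need (9/491) × 1.4ⁿ ≥ 49, i.e. 1.4ⁿ ≥ 24059/9.
1.4²³ ≈2295.86 falls short of 24059/9 but 1.4²⁴ ≈3214.2 reaches it, so n = 24.

24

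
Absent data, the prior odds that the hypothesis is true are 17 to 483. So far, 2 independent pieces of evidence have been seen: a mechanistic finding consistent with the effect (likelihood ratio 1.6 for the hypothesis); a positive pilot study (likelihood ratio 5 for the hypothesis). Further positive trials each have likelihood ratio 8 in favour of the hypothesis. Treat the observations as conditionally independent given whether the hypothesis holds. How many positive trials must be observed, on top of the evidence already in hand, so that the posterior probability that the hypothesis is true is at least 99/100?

Prior odds = 17/483.
Combined Bayes factor of the evidence already in hand = 1.6 × 5 = 8.
Odds after that evidence = (17/483) × 8 = 136/483.
Target odds = 0.99/0.01 = 99.
Need 8ⁿ ≥ 99 ÷ (136/483) = 47817/136.
8² = 64 falls short of 47817/136 but 8³ = 512 reaches it, so n = 3.

3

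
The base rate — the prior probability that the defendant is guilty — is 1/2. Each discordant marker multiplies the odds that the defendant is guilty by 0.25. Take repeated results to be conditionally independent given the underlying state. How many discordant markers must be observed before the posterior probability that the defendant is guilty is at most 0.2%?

5

Prior odds: 0.5 ÷ 0.5 = 1.
Likelihood ratio per discordant marker = 0.25.
Target posterior odds = 0.002/0.998 = 1/499.
Require 0.25ⁿ ≤ 1/499 ÷ 1 = 1/499.
0.25⁴ = 0.00390625 is still above 1/499 but 0.25⁵ = 1/1024 is at or below it, so n = 5.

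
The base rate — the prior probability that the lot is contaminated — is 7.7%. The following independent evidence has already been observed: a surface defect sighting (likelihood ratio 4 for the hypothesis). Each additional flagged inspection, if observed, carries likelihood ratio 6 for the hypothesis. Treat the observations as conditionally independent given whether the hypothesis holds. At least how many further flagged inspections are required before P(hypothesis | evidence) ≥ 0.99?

4

Prior odds = 0.077/0.923 = 77/923.
Bayes factor of the evidence already in hand = 4.
Odds after that evidence = (77/923) × 4 = 308/923.
Target odds = 0.99/0.01 = 99.
Need 6ⁿ ≥ 99 ÷ (308/923) = 8307/28.
6³ = 216 falls short of 8307/28 but 6⁴ = 1296 reaches it, so n = 4.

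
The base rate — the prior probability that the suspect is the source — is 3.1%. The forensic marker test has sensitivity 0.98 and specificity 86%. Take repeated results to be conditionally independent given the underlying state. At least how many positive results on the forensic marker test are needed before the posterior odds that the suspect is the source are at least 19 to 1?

Prior odds: 0.031 ÷ 0.969 = 31/969.
False-positive rate = 1 − 0.86 = 0.14; likelihood ratio of a positive = 0.98/0.14 = 7.
Target odds = 19.
Need (31/969) × 7ⁿ ≥ 19, i.e. 7ⁿ ≥ 18411/31.
7³ = 343 falls short of 18411/31 but 7⁴ = 2401 reaches it, so n = 4.

4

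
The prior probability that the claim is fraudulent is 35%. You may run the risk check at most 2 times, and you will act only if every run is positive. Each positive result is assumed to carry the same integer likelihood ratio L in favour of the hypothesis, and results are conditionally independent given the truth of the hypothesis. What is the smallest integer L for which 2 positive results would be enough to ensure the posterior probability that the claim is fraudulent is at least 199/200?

Prior odds = 0.35/0.65 = 7/13.
Target odds = 0.995/0.005 = 199.
Need L² ≥ 199 ÷ (7/13) = 2587/7.
19² = 361 < 2587/7 ≤ 400 = 20², so L = 20.

20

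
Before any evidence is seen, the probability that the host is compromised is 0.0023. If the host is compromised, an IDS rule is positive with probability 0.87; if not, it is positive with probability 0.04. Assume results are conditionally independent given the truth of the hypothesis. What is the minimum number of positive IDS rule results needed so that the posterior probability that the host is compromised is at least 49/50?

4

Prior odds: 0.0023 ÷ 0.9977 = 23/9977.
Likelihood ratio of a positive = 0.87/0.04 = 21.75.
Target odds: 0.98 ÷ 0.02 = 49.
Require 21.75ⁿ ≥ 49 ÷ (23/9977) = 488873/23.
21.75³ = 658503/64 falls short of 488873/23 but 21.75⁴ = 57289761/256 reaches it, so n = 4.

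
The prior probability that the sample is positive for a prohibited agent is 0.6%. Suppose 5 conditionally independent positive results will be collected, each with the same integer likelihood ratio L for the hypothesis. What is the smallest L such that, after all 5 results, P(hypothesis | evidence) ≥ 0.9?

Prior odds = 0.006/0.994 = 3/497.
Target odds = 0.9/0.1 = 9.
Need L⁵ ≥ 9 ÷ (3/497) = 1491.
4⁵ = 1024 < 1491 ≤ 3125 = 5⁵, so L = 5.

5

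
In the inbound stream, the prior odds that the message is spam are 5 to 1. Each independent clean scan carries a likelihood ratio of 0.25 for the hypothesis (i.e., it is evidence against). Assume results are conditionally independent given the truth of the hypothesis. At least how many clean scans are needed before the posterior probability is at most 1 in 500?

6

Prior odds = 5.
Likelihood ratio per clean scan = 0.25.
Target odds: 0.002 ÷ 0.998 = 1/499.
Need 5 × 0.25ⁿ ≤ 1/499, i.e. 0.25ⁿ ≤ 1/2495.
0.25⁵ = 1/1024 is still above 1/2495 but 0.25⁶ = 1/4096 is at or below it, so n = 6.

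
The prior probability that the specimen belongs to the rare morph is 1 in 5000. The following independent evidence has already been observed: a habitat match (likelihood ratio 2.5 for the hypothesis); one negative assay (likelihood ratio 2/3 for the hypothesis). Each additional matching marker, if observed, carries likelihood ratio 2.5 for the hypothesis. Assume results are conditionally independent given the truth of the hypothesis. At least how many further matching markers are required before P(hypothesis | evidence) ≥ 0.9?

12

Prior odds = 0.0002/0.9998 = 1/4999.
Combined Bayes factor of the evidence already in hand = 2.5 × (2/3) = 5/3.
Odds after that evidence = (1/4999) × 5/3 = 5/14997.
Target odds = 0.9/0.1 = 9.
Need 2.5ⁿ ≥ 9 ÷ (5/14997) = 26994.6.
2.5¹¹ = 48828125/2048 falls short of 26994.6 but 2.5¹² = 244140625/4096 reaches it, so n = 12.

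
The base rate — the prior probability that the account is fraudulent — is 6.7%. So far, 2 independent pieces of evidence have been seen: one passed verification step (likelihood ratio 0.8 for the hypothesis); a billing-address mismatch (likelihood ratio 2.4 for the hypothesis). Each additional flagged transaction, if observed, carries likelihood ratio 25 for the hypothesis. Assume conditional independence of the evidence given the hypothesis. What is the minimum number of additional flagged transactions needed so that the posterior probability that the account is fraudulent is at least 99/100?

3

Prior odds = 0.067/0.933 = 67/933.
Combined Bayes factor of the evidence already in hand = 0.8 × 2.4 = 1.92.
Odds after that evidence = (67/933) × 1.92 = 1072/7775.
Target odds = 0.99/0.01 = 99.
Need 25ⁿ ≥ 99 ÷ (1072/7775) = 769725/1072.
25² = 625 falls short of 769725/1072 but 25³ = 15625 reaches it, so n = 3.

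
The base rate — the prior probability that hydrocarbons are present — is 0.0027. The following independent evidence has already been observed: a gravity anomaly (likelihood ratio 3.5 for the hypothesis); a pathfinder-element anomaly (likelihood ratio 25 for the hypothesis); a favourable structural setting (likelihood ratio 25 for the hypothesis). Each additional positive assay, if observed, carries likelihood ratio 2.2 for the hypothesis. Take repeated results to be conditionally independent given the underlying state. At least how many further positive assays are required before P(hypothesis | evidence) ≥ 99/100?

Prior odds = 0.0027/0.9973 = 27/9973.
Combined Bayes factor of the evidence already in hand = 3.5 × 25 × 25 = 2187.5.
Odds after that evidence = (27/9973) × 2187.5 = 118125/19946.
Target odds = 0.99/0.01 = 99.
Need 2.2ⁿ ≥ 99 ÷ (118125/19946) = 219406/13125.
2.2³ = 10.648 falls short of 219406/13125 but 2.2⁴ = 23.4256 reaches it, so n = 4.

4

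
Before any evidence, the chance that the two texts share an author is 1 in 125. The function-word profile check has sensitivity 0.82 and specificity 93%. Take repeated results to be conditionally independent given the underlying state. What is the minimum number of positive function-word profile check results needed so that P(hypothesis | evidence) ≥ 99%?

4

Prior odds: 0.008 ÷ 0.992 = 1/124.
False-positive rate = 1 − 0.93 = 0.07; likelihood ratio of a positive = 0.82/0.07 = 82/7.
Target odds: 0.99 ÷ 0.01 = 99.
Need (1/124) × (82/7)ⁿ ≥ 99, i.e. (82/7)ⁿ ≥ 12276.
(82/7)³ = 551368/343 falls short of 12276 but (82/7)⁴ = 45212176/2401 reaches it, so n = 4.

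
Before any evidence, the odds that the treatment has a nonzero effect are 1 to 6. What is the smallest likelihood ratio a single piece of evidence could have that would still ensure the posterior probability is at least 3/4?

Prior odds = 1/6.
Target odds = 0.75/0.25 = 3.
Required Bayes factor = 3 ÷ (1/6) = 18.

18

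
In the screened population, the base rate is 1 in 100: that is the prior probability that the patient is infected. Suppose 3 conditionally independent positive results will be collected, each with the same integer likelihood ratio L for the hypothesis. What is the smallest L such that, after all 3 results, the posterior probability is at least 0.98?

17

Prior odds = 0.01/0.99 = 1/99.
Target odds = 0.98/0.02 = 49.
Need L³ ≥ 49 ÷ (1/99) = 4851.
16³ = 4096 < 4851 ≤ 4913 = 17³, so L = 17.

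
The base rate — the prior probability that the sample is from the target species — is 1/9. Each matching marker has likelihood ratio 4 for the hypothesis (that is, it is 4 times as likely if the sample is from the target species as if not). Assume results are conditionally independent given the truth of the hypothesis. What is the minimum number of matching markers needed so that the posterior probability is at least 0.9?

4

Prior odds = (1/9)/(8/9) = 0.125.
Likelihood ratio per matching marker = 4.
Target posterior odds = 0.9/0.1 = 9.
Need 0.125 × 4ⁿ ≥ 9, i.e. 4ⁿ ≥ 72.
4³ = 64 falls short of 72 but 4⁴ = 256 reaches it, so n = 4.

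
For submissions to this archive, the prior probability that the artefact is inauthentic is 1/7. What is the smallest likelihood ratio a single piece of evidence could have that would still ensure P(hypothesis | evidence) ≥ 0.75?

18

Prior odds = (1/7)/(6/7) = 1/6.
Target odds = 0.75/0.25 = 3.
Required Bayes factor = 3 ÷ (1/6) = 18.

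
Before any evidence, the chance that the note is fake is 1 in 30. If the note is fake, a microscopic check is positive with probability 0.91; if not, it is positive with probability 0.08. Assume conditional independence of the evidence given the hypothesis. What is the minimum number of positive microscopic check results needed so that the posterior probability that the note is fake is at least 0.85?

3

Prior odds = (1/30)/(29/30) = 1/29.
Likelihood ratio of a positive = 0.91/0.08 = 11.375.
Target odds: 0.85 ÷ 0.15 = 17/3.
Require 11.375ⁿ ≥ 17/3 ÷ (1/29) = 493/3.
11.375² = 129.390625 falls short of 493/3 but 11.375³ = 753571/512 reaches it, so n = 3.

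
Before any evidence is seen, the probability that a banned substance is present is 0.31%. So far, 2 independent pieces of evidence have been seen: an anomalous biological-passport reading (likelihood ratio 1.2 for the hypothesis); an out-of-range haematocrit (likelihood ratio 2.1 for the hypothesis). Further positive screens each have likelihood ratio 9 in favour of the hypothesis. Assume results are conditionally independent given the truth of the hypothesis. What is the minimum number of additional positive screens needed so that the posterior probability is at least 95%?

4

Prior odds = 0.0031/0.9969 = 31/9969.
Combined Bayes factor of the evidence already in hand = 1.2 × 2.1 = 2.52.
Odds after that evidence = (31/9969) × 2.52 = 651/83075.
Target odds = 0.95/0.05 = 19.
Need 9ⁿ ≥ 19 ÷ (651/83075) = 1578425/651.
9³ = 729 falls short of 1578425/651 but 9⁴ = 6561 reaches it, so n = 4.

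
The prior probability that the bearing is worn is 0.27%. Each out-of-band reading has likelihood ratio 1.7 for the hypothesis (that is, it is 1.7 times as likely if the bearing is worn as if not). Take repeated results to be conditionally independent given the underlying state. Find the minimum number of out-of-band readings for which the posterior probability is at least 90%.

16

Prior odds = 0.0027/0.9973 = 27/9973.
Likelihood ratio per out-of-band reading = 1.7.
Target posterior odds = 0.9/0.1 = 9.
Require 1.7ⁿ ≥ 9 ÷ (27/9973) = 9973/3.
1.7¹⁵ ≈2862.42 falls short of 9973/3 but 1.7¹⁶ ≈4866.12 reaches it, so n = 16.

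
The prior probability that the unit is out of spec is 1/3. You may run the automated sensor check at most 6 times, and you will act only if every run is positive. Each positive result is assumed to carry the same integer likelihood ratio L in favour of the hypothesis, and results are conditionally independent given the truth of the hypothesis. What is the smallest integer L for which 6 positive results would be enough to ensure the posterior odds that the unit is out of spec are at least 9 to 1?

Prior odds = (1/3)/(2/3) = 0.5.
Target odds = 9.
Need L⁶ ≥ 9 ÷ 0.5 = 18.
1⁶ = 1 < 18 ≤ 64 = 2⁶, so L = 2.

2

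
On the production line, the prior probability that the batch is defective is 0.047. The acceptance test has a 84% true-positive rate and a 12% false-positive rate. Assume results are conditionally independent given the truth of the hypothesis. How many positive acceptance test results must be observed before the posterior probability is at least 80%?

3

Prior odds: 0.047 ÷ 0.953 = 47/953.
Likelihood ratio of a positive result = 0.84/0.12 = 7.
Target odds: 0.8 ÷ 0.2 = 4.
Need (47/953) × 7ⁿ ≥ 4, i.e. 7ⁿ ≥ 3812/47.
7² = 49 falls short of 3812/47 but 7³ = 343 reaches it, so n = 3.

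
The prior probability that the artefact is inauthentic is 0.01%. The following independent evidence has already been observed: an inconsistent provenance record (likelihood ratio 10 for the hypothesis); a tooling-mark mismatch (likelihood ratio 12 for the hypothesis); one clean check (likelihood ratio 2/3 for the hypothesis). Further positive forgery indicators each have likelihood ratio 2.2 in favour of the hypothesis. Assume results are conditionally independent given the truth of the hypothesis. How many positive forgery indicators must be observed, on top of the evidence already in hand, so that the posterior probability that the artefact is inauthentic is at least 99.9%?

15

Prior odds = 0.0001/0.9999 = 1/9999.
Combined Bayes factor of the evidence already in hand = 10 × 12 × (2/3) = 80.
Odds after that evidence = (1/9999) × 80 = 80/9999.
Target odds = 0.999/0.001 = 999.
Need 2.2ⁿ ≥ 999 ÷ (80/9999) = 124862.5125.
2.2¹⁴ ≈62218.2 falls short of 124862.5125 but 2.2¹⁵ ≈136880 reaches it, so n = 15.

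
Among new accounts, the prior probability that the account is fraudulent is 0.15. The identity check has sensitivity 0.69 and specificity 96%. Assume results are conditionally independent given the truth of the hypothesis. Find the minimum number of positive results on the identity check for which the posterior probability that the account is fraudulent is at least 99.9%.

Prior odds: 0.15 ÷ 0.85 = 3/17.
False-positive rate = 1 − 0.96 = 0.04; likelihood ratio of a positive = 0.69/0.04 = 17.25.
Target odds: 0.999 ÷ 0.001 = 999.
Need (3/17) × 17.25ⁿ ≥ 999, i.e. 17.25ⁿ ≥ 5661.
17.25³ = 5132.953125 falls short of 5661 but 17.25⁴ = 22667121/256 reaches it, so n = 4.

4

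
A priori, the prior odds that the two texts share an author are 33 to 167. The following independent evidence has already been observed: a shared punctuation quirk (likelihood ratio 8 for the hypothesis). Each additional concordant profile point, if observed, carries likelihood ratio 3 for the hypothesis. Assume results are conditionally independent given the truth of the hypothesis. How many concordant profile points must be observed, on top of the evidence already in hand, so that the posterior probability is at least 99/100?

4

Prior odds = 33/167.
Bayes factor of the evidence already in hand = 8.
Odds after that evidence = (33/167) × 8 = 264/167.
Target odds = 0.99/0.01 = 99.
Need 3ⁿ ≥ 99 ÷ (264/167) = 62.625.
3³ = 27 falls short of 62.625 but 3⁴ = 81 reaches it, so n = 4.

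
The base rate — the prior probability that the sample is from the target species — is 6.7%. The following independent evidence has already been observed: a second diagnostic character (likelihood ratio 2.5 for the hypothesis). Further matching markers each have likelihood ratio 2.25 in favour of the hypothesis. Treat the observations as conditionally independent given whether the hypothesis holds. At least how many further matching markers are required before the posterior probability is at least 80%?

Prior odds = 0.067/0.933 = 67/933.
Bayes factor of the evidence already in hand = 2.5.
Odds after that evidence = (67/933) × 2.5 = 335/1866.
Target odds = 0.8/0.2 = 4.
Need 2.25ⁿ ≥ 4 ÷ (335/1866) = 7464/335.
2.25³ = 11.390625 falls short of 7464/335 but 2.25⁴ = 25.62890625 reaches it, so n = 4.

4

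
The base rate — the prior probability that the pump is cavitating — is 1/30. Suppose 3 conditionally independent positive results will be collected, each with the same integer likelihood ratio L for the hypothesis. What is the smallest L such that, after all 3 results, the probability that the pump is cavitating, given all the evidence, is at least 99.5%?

Prior odds = (1/30)/(29/30) = 1/29.
Target odds = 0.995/0.005 = 199.
Need L³ ≥ 199 ÷ (1/29) = 5771.
17³ = 4913 < 5771 ≤ 5832 = 18³, so L = 18.

18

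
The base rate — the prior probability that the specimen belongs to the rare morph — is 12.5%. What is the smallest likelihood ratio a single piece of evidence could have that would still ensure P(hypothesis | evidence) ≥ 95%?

Prior odds = 0.125/0.875 = 1/7.
Target odds = 0.95/0.05 = 19.
Required Bayes factor = 19 ÷ (1/7) = 133.

133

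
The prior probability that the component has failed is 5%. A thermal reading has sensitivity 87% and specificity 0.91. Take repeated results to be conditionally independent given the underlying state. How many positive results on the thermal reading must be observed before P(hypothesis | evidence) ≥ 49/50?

Prior odds: 0.05 ÷ 0.95 = 1/19.
False-positive rate = 1 − 0.91 = 0.09; likelihood ratio of a positive = 0.87/0.09 = 29/3.
Target posterior odds = 0.98/0.02 = 49.
Require (29/3)ⁿ ≥ 49 ÷ (1/19) = 931.
(29/3)³ = 24389/27 falls short of 931 but (29/3)⁴ = 707281/81 reaches it, so n = 4.

4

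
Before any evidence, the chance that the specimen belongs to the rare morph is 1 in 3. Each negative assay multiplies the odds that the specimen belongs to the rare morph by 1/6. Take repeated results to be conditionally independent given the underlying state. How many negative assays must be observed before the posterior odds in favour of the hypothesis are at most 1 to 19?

Prior odds: (1/3) ÷ (2/3) = 0.5.
Likelihood ratio per negative assay = 1/6.
Target odds = 1/19.
Need 0.5 × (1/6)ⁿ ≤ 1/19, i.e. (1/6)ⁿ ≤ 2/19.
(1/6)¹ = 1/6 is still above 2/19 but (1/6)² = 1/36 is at or below it, so n = 2.

2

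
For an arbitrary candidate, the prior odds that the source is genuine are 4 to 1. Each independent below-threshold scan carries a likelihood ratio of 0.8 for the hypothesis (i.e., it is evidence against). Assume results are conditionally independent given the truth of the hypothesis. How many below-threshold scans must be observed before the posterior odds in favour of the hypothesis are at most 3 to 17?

Prior odds = 4.
Likelihood ratio per below-threshold scan = 0.8.
Target odds = 3/17.
Need 4 × 0.8ⁿ ≤ 3/17, i.e. 0.8ⁿ ≤ 3/68.
0.8¹³ ≈0.0549756 is still above 3/68 but 0.8¹⁴ ≈0.0439805 is at or below it, so n = 14.

14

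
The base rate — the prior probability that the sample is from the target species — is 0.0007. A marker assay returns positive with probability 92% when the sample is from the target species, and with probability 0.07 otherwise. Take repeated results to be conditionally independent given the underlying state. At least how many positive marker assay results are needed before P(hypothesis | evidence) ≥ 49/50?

5

Prior odds = 0.0007/0.9993 = 7/9993.
Likelihood ratio of a positive result = 0.92/0.07 = 92/7.
Target odds: 0.98 ÷ 0.02 = 49.
Require (92/7)ⁿ ≥ 49 ÷ (7/9993) = 69951.
(92/7)⁴ = 71639296/2401 falls short of 69951 but (92/7)⁵ ≈392147 reaches it, so n = 5.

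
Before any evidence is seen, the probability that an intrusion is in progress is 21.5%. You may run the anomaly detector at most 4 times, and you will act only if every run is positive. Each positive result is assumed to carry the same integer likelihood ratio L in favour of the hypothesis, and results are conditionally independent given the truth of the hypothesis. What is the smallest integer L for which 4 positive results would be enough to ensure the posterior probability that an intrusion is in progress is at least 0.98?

Prior odds = 0.215/0.785 = 43/157.
Target odds = 0.98/0.02 = 49.
Need L⁴ ≥ 49 ÷ (43/157) = 7693/43.
3⁴ = 81 < 7693/43 ≤ 256 = 4⁴, so L = 4.

4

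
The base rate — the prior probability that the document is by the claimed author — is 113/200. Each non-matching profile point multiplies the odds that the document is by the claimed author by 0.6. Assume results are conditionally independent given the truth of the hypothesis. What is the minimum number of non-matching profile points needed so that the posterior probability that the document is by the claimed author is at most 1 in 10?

5

Prior odds: 0.565 ÷ 0.435 = 113/87.
Likelihood ratio per non-matching profile point = 0.6.
Target posterior odds = 0.1/0.9 = 1/9.
Require 0.6ⁿ ≤ 1/9 ÷ (113/87) = 29/339.
0.6⁴ = 0.1296 is still above 29/339 but 0.6⁵ = 0.07776 is at or below it, so n = 5.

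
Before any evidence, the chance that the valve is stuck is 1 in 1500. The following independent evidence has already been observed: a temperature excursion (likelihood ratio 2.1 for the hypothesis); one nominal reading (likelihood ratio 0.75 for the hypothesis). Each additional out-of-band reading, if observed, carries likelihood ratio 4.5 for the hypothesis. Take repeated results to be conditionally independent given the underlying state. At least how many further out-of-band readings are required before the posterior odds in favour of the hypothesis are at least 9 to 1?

Prior odds = (1/1500)/(1499/1500) = 1/1499.
Combined Bayes factor of the evidence already in hand = 2.1 × 0.75 = 1.575.
Odds after that evidence = (1/1499) × 1.575 = 63/59960.
Target odds = 9.
Need 4.5ⁿ ≥ 9 ÷ (63/59960) = 59960/7.
4.5⁶ = 8303.765625 falls short of 59960/7 but 4.5⁷ = 4782969/128 reaches it, so n = 7.

7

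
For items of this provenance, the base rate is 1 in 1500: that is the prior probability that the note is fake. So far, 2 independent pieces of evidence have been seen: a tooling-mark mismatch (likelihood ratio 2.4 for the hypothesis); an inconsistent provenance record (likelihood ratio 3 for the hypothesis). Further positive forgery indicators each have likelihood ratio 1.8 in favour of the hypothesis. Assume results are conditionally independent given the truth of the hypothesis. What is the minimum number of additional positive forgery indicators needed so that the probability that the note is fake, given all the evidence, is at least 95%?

Prior odds = (1/1500)/(1499/1500) = 1/1499.
Combined Bayes factor of the evidence already in hand = 2.4 × 3 = 7.2.
Odds after that evidence = (1/1499) × 7.2 = 36/7495.
Target odds = 0.95/0.05 = 19.
Need 1.8ⁿ ≥ 19 ÷ (36/7495) = 142405/36.
1.8¹⁴ ≈3748.13 falls short of 142405/36 but 1.8¹⁵ ≈6746.64 reaches it, so n = 15.

15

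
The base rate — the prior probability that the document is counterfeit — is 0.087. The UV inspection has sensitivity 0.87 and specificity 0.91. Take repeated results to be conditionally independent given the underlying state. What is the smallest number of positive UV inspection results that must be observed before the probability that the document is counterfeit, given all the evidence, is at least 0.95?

3

Prior odds = 0.087/0.913 = 87/913.
False-positive rate = 1 − 0.91 = 0.09; likelihood ratio of a positive = 0.87/0.09 = 29/3.
Target odds: 0.95 ÷ 0.05 = 19.
Need (87/913) × (29/3)ⁿ ≥ 19, i.e. (29/3)ⁿ ≥ 17347/87.
(29/3)² = 841/9 falls short of 17347/87 but (29/3)³ = 24389/27 reaches it, so n = 3.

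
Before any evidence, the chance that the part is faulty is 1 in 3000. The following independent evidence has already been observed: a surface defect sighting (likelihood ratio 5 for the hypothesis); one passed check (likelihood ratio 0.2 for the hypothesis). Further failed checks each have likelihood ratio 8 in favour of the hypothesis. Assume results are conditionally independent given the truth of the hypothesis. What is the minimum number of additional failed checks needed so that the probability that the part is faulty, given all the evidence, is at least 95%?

6

Prior odds = (1/3000)/(2999/3000) = 1/2999.
Combined Bayes factor of the evidence already in hand = 5 × 0.2 = 1.
Odds after that evidence = (1/2999) × 1 = 1/2999.
Target odds = 0.95/0.05 = 19.
Need 8ⁿ ≥ 19 ÷ (1/2999) = 56981.
8⁵ = 32768 falls short of 56981 but 8⁶ = 262144 reaches it, so n = 6.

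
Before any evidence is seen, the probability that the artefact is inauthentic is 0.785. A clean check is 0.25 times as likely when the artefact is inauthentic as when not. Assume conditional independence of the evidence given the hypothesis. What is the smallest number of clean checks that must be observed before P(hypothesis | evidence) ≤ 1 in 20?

4

Prior odds: 0.785 ÷ 0.215 = 157/43.
Likelihood ratio per clean check = 0.25.
Target odds: 0.05 ÷ 0.95 = 1/19.
Require 0.25ⁿ ≤ 1/19 ÷ (157/43) = 43/2983.
0.25³ = 0.015625 is still above 43/2983 but 0.25⁴ = 0.00390625 is at or below it, so n = 4.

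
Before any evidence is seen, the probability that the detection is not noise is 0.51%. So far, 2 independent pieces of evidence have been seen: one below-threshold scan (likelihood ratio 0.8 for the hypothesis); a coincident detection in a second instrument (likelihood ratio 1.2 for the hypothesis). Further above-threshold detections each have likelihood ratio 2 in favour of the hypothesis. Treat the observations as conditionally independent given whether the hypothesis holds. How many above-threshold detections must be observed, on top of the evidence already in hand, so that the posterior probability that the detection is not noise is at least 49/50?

Prior odds = 0.0051/0.9949 = 51/9949.
Combined Bayes factor of the evidence already in hand = 0.8 × 1.2 = 0.96.
Odds after that evidence = (51/9949) × 0.96 = 1224/248725.
Target odds = 0.98/0.02 = 49.
Need 2ⁿ ≥ 49 ÷ (1224/248725) = 12187525/1224.
2¹³ = 8192 falls short of 12187525/1224 but 2¹⁴ = 16384 reaches it, so n = 14.

14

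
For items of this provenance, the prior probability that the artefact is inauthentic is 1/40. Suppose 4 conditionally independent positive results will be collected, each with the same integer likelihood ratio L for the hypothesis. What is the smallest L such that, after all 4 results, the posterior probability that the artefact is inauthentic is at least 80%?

4

Prior odds = 0.025/0.975 = 1/39.
Target odds = 0.8/0.2 = 4.
Need L⁴ ≥ 4 ÷ (1/39) = 156.
3⁴ = 81 < 156 ≤ 256 = 4⁴, so L = 4.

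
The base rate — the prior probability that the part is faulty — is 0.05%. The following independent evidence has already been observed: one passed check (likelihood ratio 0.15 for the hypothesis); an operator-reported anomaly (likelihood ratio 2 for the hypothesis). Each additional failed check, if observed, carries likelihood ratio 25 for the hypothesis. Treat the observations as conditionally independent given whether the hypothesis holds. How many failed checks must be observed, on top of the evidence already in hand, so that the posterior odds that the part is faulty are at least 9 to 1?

Prior odds = 0.0005/0.9995 = 1/1999.
Combined Bayes factor of the evidence already in hand = 0.15 × 2 = 0.3.
Odds after that evidence = (1/1999) × 0.3 = 3/19990.
Target odds = 9.
Need 25ⁿ ≥ 9 ÷ (3/19990) = 59970.
25³ = 15625 falls short of 59970 but 25⁴ = 390625 reaches it, so n = 4.

4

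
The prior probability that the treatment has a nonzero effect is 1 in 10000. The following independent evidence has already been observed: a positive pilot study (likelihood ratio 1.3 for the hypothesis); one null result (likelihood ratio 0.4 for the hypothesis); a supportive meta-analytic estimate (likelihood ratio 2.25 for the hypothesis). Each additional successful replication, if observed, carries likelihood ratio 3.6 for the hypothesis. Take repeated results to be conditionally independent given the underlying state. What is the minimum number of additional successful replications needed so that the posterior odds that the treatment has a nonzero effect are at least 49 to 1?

Prior odds = 0.0001/0.9999 = 1/9999.
Combined Bayes factor of the evidence already in hand = 1.3 × 0.4 × 2.25 = 1.17.
Odds after that evidence = (1/9999) × 1.17 = 13/111100.
Target odds = 49.
Need 3.6ⁿ ≥ 49 ÷ (13/111100) = 5443900/13.
3.6¹⁰ ≈365616 falls short of 5443900/13 but 3.6¹¹ ≈1.31622e+06 reaches it, so n = 11.

11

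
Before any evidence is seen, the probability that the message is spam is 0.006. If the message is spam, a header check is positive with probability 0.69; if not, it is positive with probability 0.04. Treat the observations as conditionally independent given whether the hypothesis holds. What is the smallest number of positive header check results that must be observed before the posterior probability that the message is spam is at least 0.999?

Prior odds: 0.006 ÷ 0.994 = 3/497.
Likelihood ratio of a positive = 0.69/0.04 = 17.25.
Target odds: 0.999 ÷ 0.001 = 999.
Need (3/497) × 17.25ⁿ ≥ 999, i.e. 17.25ⁿ ≥ 165501.
17.25⁴ = 22667121/256 falls short of 165501 but 17.25⁵ ≈1.52737e+06 reaches it, so n = 5.

5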